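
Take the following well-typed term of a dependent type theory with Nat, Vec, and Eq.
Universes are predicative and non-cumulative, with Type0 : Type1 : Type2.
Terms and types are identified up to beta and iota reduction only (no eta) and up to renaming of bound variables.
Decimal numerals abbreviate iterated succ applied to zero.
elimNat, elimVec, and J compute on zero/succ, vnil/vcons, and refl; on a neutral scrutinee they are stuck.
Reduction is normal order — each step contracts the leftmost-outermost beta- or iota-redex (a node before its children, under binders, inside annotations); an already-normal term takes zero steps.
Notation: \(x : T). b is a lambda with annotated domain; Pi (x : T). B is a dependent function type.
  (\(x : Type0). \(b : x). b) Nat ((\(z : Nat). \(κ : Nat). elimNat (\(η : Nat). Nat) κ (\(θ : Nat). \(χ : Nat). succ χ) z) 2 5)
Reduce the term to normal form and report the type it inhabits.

reduced normal form:
  7
the term's type:
  Nat
observation: reduction starts at a beta-redex, and 11 normal-order steps reach the normal form.


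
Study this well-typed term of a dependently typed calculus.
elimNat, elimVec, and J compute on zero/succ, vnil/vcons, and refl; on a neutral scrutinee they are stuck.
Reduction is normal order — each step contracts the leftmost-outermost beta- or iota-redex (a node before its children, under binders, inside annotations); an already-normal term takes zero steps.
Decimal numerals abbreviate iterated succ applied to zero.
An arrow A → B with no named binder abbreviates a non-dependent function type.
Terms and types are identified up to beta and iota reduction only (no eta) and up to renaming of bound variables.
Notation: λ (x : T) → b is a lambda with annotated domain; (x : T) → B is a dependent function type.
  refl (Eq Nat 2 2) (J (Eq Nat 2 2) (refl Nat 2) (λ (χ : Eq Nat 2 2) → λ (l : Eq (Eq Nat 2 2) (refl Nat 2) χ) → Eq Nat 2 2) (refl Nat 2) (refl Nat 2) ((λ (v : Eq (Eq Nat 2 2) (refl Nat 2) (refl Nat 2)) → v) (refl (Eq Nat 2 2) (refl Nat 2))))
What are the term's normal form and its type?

reduced normal form:
  refl (Eq Nat 2 2) (refl Nat 2)
inferred type:
  Eq (Eq Nat 2 2) (refl Nat 2) (refl Nat 2)


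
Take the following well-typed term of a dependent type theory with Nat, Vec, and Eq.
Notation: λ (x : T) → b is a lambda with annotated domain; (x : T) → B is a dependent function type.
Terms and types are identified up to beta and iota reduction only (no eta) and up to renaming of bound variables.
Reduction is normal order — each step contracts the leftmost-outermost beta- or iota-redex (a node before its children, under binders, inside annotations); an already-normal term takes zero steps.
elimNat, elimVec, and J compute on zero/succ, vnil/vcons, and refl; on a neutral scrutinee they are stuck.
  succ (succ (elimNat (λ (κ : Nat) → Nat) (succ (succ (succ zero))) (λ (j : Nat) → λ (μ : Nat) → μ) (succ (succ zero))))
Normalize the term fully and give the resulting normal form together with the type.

normal form:
  succ (succ (succ (succ (succ zero))))
type:
  Nat
observation: 7 normal-order steps separate the term from its normal form.


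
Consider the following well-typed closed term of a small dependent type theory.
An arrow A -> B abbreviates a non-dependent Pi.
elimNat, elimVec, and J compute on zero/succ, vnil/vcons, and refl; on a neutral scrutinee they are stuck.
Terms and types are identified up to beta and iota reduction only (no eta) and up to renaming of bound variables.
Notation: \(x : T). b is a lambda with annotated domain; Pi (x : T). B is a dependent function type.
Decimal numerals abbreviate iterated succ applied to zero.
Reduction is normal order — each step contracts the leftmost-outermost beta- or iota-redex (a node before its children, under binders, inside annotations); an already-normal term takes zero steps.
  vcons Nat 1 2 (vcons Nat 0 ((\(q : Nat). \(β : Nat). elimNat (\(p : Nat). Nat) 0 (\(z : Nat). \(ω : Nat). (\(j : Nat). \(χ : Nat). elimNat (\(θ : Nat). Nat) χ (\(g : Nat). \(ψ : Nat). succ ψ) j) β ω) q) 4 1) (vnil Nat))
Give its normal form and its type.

normal form:
  vcons Nat 1 2 (vcons Nat 0 4 (vnil Nat))
the term's type:
  Vec Nat 2
observation: 39 normal-order steps normalize the term, beginning with a beta-redex.


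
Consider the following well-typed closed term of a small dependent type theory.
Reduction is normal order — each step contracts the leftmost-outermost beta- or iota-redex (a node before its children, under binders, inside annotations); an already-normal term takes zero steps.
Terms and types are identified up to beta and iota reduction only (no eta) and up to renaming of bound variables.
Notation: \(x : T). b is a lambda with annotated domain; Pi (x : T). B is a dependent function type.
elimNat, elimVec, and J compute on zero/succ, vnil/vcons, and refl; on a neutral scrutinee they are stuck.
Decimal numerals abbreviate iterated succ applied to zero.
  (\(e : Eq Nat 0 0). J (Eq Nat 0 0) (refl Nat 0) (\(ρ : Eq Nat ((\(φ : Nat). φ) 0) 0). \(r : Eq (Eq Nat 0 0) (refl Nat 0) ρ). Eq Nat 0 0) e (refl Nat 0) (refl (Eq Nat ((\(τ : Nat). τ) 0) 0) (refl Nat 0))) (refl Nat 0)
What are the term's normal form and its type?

resulting normal form:
  refl Nat 0
inferred type:
  Eq Nat 0 0
observation: 2 normal-order steps separate the term from its normal form.


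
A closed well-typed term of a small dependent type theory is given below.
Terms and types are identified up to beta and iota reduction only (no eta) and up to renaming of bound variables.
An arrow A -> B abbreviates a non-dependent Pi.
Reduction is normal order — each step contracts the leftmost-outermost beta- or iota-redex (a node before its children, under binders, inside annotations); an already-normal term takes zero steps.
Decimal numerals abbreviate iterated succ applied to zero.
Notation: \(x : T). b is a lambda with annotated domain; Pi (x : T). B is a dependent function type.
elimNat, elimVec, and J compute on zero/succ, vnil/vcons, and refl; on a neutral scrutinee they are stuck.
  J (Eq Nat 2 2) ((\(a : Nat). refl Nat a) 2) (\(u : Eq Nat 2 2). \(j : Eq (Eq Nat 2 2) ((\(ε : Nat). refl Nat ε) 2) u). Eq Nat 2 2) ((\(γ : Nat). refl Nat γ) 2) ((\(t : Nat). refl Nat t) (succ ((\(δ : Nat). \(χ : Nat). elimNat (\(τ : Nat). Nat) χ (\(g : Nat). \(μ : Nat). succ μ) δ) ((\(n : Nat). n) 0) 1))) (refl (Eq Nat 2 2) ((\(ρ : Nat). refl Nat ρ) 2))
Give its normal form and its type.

reduced normal form:
  refl Nat 2
type:
  Eq Nat 2 2


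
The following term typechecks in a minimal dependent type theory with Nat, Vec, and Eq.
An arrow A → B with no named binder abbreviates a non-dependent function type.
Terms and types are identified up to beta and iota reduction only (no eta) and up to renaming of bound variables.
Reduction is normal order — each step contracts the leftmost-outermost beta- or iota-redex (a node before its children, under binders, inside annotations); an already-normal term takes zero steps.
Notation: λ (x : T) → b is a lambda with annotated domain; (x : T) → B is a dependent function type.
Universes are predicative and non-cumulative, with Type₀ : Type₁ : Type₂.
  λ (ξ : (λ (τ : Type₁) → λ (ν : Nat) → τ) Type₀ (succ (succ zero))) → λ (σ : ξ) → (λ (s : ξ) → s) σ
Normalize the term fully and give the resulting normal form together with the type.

resulting normal form:
  λ (ξ : Type₀) → λ (τ : ξ) → τ
the term's type:
  (ξ : Type₀) → ξ → ξ
observation: the term reaches its normal form after 3 normal-order steps.


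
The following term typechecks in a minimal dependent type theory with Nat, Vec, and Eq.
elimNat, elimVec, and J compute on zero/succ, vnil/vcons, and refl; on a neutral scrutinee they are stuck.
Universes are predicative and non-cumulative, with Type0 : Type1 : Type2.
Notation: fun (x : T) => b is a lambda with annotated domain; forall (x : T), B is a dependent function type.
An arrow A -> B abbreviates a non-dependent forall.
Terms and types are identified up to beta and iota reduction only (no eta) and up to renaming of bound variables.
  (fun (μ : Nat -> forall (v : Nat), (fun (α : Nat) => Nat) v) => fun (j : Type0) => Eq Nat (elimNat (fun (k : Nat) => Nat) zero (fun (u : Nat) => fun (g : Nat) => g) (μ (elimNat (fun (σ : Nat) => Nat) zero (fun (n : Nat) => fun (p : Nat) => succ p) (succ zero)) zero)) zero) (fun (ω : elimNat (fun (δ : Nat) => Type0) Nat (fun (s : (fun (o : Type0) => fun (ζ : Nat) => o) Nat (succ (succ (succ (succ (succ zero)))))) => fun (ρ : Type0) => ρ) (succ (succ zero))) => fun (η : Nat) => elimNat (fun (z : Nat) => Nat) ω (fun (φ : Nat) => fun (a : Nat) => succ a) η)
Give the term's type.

type:
  Type0 -> Type0


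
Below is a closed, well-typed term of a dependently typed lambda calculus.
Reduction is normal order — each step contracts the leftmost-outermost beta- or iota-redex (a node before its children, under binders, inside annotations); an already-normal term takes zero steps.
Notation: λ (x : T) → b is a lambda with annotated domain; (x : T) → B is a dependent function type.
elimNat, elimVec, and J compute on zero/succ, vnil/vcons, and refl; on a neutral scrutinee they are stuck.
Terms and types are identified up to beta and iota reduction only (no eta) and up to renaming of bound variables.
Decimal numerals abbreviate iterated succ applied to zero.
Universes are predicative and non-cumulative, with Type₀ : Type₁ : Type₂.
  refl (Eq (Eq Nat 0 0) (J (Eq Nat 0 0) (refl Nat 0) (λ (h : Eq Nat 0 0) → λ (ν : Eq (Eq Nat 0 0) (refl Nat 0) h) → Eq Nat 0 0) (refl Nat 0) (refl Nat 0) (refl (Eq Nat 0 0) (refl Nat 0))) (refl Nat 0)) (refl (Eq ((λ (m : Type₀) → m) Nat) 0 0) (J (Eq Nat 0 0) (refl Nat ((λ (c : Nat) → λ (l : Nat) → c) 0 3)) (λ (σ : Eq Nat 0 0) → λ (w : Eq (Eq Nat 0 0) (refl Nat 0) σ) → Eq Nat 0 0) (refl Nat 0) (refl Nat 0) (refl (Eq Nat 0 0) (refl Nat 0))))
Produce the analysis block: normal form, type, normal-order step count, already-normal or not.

resulting normal form:
  refl (Eq (Eq Nat 0 0) (refl Nat 0) (refl Nat 0)) (refl (Eq Nat 0 0) (refl Nat 0))
type:
  Eq (Eq (Eq Nat 0 0) (refl Nat 0) (refl Nat 0)) (refl (Eq Nat 0 0) (refl Nat 0)) (refl (Eq Nat 0 0) (refl Nat 0))
steps to reach normal form (normal order): 3
term was already normal: no
first contracted redex: a J iota-redex


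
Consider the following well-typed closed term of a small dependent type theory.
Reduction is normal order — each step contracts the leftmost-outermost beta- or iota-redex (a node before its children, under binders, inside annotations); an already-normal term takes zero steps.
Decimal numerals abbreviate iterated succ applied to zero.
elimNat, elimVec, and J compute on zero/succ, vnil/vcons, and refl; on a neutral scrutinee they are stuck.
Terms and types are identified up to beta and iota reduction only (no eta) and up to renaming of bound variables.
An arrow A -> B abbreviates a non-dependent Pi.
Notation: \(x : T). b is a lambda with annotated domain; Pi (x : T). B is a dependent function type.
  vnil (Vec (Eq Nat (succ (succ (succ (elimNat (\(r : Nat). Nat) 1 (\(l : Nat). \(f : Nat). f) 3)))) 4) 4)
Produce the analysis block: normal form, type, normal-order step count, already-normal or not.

normal form:
  vnil (Vec (Eq Nat 4 4) 4)
the term's type:
  Vec (Vec (Eq Nat 4 4) 4) 0
steps to reach normal form (normal order): 10
started in normal form: no
first contracted redex: an elimNat iota-redex


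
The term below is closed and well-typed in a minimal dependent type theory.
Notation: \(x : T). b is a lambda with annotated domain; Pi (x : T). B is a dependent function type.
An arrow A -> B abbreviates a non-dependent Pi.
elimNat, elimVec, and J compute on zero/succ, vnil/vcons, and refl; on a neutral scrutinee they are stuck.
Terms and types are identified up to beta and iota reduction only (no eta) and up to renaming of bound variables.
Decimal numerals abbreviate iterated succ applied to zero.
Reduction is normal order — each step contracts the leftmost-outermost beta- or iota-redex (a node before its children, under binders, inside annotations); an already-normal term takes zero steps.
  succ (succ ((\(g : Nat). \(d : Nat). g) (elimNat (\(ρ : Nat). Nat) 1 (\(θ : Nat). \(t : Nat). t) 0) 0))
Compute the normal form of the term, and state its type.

resulting normal form:
  3
inferred type:
  Nat
observation: the first redex contracted is a beta-redex; the normal form is reached in 3 normal-order steps.


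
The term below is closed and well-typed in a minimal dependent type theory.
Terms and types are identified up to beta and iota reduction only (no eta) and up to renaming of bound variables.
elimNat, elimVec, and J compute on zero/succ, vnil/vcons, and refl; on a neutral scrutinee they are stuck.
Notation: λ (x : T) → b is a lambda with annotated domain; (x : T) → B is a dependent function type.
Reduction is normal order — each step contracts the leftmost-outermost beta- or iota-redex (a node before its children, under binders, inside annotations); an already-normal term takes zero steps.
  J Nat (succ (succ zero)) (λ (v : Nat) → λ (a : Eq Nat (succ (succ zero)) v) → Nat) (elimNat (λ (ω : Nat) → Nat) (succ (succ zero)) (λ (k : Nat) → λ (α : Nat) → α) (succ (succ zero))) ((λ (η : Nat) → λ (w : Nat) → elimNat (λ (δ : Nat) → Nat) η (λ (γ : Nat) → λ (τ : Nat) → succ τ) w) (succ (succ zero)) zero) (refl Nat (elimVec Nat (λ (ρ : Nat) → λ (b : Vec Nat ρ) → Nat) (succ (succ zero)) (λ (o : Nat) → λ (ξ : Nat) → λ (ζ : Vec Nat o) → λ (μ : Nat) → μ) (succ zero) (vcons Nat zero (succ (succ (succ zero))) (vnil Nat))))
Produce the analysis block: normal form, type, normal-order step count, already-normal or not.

normal form:
  succ (succ zero)
the term's type:
  Nat
reduction steps (normal order): 8
already normal: no
first contracted redex: a J iota-redex


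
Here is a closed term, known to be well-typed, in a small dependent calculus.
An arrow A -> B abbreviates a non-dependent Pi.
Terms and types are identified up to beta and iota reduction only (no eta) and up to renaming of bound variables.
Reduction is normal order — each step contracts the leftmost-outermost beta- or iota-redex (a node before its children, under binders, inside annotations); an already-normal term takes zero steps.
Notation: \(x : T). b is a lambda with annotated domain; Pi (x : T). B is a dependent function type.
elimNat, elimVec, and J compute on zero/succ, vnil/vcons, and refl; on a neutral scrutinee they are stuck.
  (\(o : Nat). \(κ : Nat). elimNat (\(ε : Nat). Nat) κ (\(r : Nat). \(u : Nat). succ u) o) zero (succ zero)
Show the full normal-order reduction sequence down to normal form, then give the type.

reduction (normal order):
  (\(o : Nat). \(κ : Nat). elimNat (\(ε : Nat). Nat) κ (\(r : Nat). \(u : Nat). succ u) o) zero (succ zero)
  ~> (\(o : Nat). elimNat (\(κ : Nat). Nat) o (\(ε : Nat). \(r : Nat). succ r) zero) (succ zero)
  ~> elimNat (\(o : Nat). Nat) (succ zero) (\(κ : Nat). \(ε : Nat). succ ε) zero
  ~> succ zero
inferred type:
  Nat


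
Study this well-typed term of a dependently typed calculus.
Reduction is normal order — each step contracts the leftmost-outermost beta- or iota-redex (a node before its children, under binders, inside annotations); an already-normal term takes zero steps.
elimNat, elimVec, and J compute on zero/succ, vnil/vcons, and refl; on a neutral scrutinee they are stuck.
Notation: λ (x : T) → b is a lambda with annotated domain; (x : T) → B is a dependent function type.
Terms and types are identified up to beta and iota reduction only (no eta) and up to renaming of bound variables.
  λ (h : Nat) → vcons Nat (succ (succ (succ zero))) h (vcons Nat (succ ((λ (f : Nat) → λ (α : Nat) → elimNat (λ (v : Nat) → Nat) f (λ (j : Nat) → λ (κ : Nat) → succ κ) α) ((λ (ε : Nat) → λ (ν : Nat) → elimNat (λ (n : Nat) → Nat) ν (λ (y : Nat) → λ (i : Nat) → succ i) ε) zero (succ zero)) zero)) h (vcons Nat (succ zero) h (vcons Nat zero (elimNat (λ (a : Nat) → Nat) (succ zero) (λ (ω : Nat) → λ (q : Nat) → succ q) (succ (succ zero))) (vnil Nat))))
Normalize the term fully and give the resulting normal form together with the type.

normal form:
  λ (h : Nat) → vcons Nat (succ (succ (succ zero))) h (vcons Nat (succ (succ zero)) h (vcons Nat (succ zero) h (vcons Nat zero (succ (succ (succ zero))) (vnil Nat))))
inferred type:
  (h : Nat) → Vec Nat (succ (succ (succ (succ zero))))
observation: the first redex contracted is a beta-redex; the normal form is reached in 13 normal-order steps.


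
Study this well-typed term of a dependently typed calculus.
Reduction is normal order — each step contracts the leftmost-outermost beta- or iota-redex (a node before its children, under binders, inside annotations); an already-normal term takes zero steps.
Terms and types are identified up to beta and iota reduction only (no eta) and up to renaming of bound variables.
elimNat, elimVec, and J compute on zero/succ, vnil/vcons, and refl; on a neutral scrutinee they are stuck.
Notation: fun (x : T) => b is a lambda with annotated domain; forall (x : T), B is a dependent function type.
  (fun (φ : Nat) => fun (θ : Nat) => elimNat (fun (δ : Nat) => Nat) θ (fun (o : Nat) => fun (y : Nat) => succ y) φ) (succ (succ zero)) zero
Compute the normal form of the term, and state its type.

reduced normal form:
  succ (succ zero)
the term's type:
  Nat


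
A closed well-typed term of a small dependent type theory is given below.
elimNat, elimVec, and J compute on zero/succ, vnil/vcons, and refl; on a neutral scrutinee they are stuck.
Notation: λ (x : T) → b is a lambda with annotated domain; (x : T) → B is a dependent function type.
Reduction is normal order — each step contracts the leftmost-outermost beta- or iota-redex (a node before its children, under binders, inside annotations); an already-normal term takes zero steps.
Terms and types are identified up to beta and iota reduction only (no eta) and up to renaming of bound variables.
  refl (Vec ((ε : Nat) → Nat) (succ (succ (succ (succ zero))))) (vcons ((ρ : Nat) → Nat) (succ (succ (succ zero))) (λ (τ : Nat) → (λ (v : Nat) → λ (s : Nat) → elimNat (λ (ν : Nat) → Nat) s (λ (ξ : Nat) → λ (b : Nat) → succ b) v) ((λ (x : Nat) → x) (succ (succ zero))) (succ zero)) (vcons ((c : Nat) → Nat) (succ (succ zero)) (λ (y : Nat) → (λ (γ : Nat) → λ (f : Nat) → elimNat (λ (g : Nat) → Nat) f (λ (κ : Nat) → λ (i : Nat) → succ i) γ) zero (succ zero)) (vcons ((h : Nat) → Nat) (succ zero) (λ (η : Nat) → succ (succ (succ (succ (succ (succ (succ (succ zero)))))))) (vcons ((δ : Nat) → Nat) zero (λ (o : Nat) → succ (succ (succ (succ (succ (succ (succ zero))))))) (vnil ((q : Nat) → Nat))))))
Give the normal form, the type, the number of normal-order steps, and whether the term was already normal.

normal form:
  refl (Vec ((ε : Nat) → Nat) (succ (succ (succ (succ zero))))) (vcons ((ρ : Nat) → Nat) (succ (succ (succ zero))) (λ (τ : Nat) → succ (succ (succ zero))) (vcons ((v : Nat) → Nat) (succ (succ zero)) (λ (s : Nat) → succ zero) (vcons ((ν : Nat) → Nat) (succ zero) (λ (ξ : Nat) → succ (succ (succ (succ (succ (succ (succ (succ zero)))))))) (vcons ((b : Nat) → Nat) zero (λ (x : Nat) → succ (succ (succ (succ (succ (succ (succ zero))))))) (vnil ((c : Nat) → Nat))))))
the term's type:
  Eq (Vec ((ε : Nat) → Nat) (succ (succ (succ (succ zero))))) (vcons ((ρ : Nat) → Nat) (succ (succ (succ zero))) (λ (τ : Nat) → succ (succ (succ zero))) (vcons ((v : Nat) → Nat) (succ (succ zero)) (λ (s : Nat) → succ zero) (vcons ((ν : Nat) → Nat) (succ zero) (λ (ξ : Nat) → succ (succ (succ (succ (succ (succ (succ (succ zero)))))))) (vcons ((b : Nat) → Nat) zero (λ (x : Nat) → succ (succ (succ (succ (succ (succ (succ zero))))))) (vnil ((c : Nat) → Nat)))))) (vcons ((y : Nat) → Nat) (succ (succ (succ zero))) (λ (γ : Nat) → succ (succ (succ zero))) (vcons ((f : Nat) → Nat) (succ (succ zero)) (λ (g : Nat) → succ zero) (vcons ((κ : Nat) → Nat) (succ zero) (λ (i : Nat) → succ (succ (succ (succ (succ (succ (succ (succ zero)))))))) (vcons ((h : Nat) → Nat) zero (λ (η : Nat) → succ (succ (succ (succ (succ (succ (succ zero))))))) (vnil ((δ : Nat) → Nat))))))
reduction steps (normal order): 13
started in normal form: no
first contracted redex: a beta-redex


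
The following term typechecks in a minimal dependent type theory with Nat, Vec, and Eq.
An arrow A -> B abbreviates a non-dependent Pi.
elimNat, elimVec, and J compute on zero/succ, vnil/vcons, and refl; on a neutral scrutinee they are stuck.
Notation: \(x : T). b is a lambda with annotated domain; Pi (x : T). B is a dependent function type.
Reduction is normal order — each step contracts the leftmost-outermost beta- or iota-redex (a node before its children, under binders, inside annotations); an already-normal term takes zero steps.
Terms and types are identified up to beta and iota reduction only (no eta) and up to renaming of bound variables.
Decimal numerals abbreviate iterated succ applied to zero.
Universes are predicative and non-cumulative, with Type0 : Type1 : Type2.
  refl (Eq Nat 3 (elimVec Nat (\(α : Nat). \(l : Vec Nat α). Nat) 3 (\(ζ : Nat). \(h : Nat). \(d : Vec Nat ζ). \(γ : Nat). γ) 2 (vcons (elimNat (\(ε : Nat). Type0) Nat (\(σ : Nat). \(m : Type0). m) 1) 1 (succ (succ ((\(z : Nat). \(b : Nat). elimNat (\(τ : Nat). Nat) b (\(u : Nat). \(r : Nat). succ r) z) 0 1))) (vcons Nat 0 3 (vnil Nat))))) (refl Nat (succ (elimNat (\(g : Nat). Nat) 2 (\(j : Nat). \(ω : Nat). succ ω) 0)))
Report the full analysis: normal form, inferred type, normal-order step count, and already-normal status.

reduced normal form:
  refl (Eq Nat 3 3) (refl Nat 3)
inferred type:
  Eq (Eq Nat 3 3) (refl Nat 3) (refl Nat 3)
steps to reach normal form (normal order): 12
already normal: no
first redex: an elimVec iota-redex


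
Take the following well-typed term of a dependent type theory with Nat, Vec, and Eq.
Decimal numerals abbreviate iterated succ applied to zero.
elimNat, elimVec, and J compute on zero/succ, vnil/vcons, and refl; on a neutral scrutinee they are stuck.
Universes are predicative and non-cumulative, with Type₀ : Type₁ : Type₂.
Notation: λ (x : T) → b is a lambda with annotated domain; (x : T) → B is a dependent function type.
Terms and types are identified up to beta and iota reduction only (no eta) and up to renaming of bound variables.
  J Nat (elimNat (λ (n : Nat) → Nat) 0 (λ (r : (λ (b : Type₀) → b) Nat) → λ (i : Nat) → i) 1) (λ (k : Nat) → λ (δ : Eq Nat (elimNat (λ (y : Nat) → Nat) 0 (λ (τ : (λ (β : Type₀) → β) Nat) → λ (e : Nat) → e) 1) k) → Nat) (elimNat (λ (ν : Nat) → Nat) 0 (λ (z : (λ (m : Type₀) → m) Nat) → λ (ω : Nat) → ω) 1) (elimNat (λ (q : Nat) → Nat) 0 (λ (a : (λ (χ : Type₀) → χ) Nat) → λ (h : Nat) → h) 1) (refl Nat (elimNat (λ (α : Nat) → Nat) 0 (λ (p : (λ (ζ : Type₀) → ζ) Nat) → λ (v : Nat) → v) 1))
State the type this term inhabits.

the term's type:
  Nat


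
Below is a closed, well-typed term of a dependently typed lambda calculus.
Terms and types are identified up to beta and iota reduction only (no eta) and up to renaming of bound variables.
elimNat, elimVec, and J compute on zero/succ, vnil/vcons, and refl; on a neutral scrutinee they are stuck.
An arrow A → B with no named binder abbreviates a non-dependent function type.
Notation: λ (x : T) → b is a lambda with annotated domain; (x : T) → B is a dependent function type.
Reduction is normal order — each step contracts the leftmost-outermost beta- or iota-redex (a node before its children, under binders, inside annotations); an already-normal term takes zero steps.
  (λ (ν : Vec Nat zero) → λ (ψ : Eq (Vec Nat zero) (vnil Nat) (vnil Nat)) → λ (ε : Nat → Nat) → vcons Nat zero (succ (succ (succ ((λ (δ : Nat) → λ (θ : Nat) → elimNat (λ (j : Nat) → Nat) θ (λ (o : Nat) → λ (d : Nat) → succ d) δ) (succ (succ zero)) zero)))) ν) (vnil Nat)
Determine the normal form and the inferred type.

resulting normal form:
  λ (ν : Eq (Vec Nat zero) (vnil Nat) (vnil Nat)) → λ (ψ : Nat → Nat) → vcons Nat zero (succ (succ (succ (succ (succ zero))))) (vnil Nat)
inferred type:
  Eq (Vec Nat zero) (vnil Nat) (vnil Nat) → (Nat → Nat) → Vec Nat (succ zero)
observation: the first redex contracted is a beta-redex; the normal form is reached in 10 normal-order steps.


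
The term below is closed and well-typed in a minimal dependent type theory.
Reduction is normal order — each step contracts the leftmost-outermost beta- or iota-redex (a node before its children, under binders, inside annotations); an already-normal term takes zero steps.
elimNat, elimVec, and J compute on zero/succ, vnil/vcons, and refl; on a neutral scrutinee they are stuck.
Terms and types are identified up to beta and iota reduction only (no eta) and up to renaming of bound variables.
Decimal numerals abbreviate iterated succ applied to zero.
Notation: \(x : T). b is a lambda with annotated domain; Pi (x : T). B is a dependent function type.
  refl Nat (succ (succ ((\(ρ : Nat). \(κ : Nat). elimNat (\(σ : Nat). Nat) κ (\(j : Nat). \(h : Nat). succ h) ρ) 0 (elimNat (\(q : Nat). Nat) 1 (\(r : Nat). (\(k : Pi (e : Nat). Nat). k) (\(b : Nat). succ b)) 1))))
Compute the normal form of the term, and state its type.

normal form:
  refl Nat 4
the term's type:
  Eq Nat 4 4


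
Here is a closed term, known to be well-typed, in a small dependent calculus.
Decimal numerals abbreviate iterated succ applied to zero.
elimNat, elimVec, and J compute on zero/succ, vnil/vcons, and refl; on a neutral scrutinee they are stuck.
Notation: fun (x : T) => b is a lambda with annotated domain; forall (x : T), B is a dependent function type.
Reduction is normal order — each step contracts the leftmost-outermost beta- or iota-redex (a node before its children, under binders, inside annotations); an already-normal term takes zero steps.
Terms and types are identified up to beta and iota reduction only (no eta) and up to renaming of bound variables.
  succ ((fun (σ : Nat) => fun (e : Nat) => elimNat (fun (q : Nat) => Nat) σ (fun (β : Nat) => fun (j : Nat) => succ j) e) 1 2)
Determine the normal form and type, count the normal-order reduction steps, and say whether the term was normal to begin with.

resulting normal form:
  4
type:
  Nat
reduction steps (normal order): 9
already normal: no
first redex: a beta-redex


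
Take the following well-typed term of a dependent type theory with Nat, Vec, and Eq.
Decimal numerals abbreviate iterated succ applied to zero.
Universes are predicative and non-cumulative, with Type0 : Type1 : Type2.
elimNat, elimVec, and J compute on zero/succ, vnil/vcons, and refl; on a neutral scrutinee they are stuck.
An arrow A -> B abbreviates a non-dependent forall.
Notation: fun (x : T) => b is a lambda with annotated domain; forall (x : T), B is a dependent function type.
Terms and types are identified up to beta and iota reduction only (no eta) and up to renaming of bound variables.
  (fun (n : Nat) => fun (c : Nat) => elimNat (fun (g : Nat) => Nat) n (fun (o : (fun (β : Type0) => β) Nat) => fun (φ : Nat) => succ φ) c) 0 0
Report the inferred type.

type:
  Nat


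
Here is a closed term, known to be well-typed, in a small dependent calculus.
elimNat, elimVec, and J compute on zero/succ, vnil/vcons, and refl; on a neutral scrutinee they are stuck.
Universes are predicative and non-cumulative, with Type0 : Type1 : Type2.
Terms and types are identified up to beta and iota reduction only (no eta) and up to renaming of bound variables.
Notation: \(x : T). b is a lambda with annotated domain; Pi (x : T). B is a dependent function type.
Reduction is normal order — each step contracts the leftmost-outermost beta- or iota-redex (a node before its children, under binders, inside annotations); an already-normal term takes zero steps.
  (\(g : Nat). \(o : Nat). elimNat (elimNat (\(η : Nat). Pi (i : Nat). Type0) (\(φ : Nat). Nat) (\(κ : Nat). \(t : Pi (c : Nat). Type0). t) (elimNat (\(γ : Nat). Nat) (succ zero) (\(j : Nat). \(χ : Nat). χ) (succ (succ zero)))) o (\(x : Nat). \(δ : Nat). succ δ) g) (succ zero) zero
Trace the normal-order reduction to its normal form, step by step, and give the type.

normal-order reduction:
  (\(g : Nat). \(o : Nat). elimNat (elimNat (\(η : Nat). Pi (i : Nat). Type0) (\(φ : Nat). Nat) (\(κ : Nat). \(t : Pi (c : Nat). Type0). t) (elimNat (\(γ : Nat). Nat) (succ zero) (\(j : Nat). \(χ : Nat). χ) (succ (succ zero)))) o (\(x : Nat). \(δ : Nat). succ δ) g) (succ zero) zero
  ~> (\(g : Nat). elimNat (elimNat (\(o : Nat). Pi (η : Nat). Type0) (\(i : Nat). Nat) (\(φ : Nat). \(κ : Pi (t : Nat). Type0). κ) (elimNat (\(c : Nat). Nat) (succ zero) (\(γ : Nat). \(j : Nat). j) (succ (succ zero)))) g (\(χ : Nat). \(x : Nat). succ x) (succ zero)) zero
  ~> elimNat (elimNat (\(g : Nat). Pi (o : Nat). Type0) (\(η : Nat). Nat) (\(i : Nat). \(φ : Pi (κ : Nat). Type0). φ) (elimNat (\(t : Nat). Nat) (succ zero) (\(c : Nat). \(γ : Nat). γ) (succ (succ zero)))) zero (\(j : Nat). \(χ : Nat). succ χ) (succ zero)
  ~> (\(g : Nat). \(o : Nat). succ o) zero (elimNat (elimNat (\(η : Nat). Pi (i : Nat). Type0) (\(φ : Nat). Nat) (\(κ : Nat). \(t : Pi (c : Nat). Type0). t) (elimNat (\(γ : Nat). Nat) (succ zero) (\(j : Nat). \(χ : Nat). χ) (succ (succ zero)))) zero (\(x : Nat). \(δ : Nat). succ δ) zero)
  ~> (\(g : Nat). succ g) (elimNat (elimNat (\(o : Nat). Pi (η : Nat). Type0) (\(i : Nat). Nat) (\(φ : Nat). \(κ : Pi (t : Nat). Type0). κ) (elimNat (\(c : Nat). Nat) (succ zero) (\(γ : Nat). \(j : Nat). j) (succ (succ zero)))) zero (\(χ : Nat). \(x : Nat). succ x) zero)
  ~> succ (elimNat (elimNat (\(g : Nat). Pi (o : Nat). Type0) (\(η : Nat). Nat) (\(i : Nat). \(φ : Pi (κ : Nat). Type0). φ) (elimNat (\(t : Nat). Nat) (succ zero) (\(c : Nat). \(γ : Nat). γ) (succ (succ zero)))) zero (\(j : Nat). \(χ : Nat). succ χ) zero)
  ~> succ zero
inferred type:
  Nat


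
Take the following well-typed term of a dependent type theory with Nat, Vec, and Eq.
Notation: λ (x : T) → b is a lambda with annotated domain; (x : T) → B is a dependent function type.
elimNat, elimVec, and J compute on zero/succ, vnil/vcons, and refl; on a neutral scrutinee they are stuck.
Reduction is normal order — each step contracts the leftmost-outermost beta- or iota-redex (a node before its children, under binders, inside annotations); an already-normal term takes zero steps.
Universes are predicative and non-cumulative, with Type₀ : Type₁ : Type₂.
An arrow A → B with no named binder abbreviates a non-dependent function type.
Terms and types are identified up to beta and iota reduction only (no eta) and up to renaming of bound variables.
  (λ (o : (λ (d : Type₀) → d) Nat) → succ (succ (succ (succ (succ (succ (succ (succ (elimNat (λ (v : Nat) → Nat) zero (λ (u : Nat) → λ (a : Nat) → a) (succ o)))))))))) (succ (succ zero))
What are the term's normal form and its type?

resulting normal form:
  succ (succ (succ (succ (succ (succ (succ (succ zero)))))))
the term's type:
  Nat


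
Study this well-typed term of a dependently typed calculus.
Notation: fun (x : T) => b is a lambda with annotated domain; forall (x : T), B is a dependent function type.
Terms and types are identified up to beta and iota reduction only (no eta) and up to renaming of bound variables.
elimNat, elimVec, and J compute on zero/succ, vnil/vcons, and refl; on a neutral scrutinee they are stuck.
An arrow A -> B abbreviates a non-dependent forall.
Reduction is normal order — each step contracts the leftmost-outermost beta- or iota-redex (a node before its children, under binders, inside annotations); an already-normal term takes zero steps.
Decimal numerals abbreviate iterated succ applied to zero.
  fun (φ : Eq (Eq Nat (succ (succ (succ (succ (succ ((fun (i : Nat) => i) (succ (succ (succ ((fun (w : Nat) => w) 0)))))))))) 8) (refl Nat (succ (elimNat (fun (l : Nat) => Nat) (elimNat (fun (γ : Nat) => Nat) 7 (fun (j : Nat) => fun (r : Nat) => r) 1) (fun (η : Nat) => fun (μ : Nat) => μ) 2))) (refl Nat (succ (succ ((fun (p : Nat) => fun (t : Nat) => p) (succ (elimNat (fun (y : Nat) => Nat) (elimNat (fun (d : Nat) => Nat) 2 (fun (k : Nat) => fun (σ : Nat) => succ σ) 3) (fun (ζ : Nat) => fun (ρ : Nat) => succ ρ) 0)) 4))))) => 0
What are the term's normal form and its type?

resulting normal form:
  fun (φ : Eq (Eq Nat 8 8) (refl Nat 8) (refl Nat 8)) => 0
the term's type:
  Eq (Eq Nat 8 8) (refl Nat 8) (refl Nat 8) -> Nat


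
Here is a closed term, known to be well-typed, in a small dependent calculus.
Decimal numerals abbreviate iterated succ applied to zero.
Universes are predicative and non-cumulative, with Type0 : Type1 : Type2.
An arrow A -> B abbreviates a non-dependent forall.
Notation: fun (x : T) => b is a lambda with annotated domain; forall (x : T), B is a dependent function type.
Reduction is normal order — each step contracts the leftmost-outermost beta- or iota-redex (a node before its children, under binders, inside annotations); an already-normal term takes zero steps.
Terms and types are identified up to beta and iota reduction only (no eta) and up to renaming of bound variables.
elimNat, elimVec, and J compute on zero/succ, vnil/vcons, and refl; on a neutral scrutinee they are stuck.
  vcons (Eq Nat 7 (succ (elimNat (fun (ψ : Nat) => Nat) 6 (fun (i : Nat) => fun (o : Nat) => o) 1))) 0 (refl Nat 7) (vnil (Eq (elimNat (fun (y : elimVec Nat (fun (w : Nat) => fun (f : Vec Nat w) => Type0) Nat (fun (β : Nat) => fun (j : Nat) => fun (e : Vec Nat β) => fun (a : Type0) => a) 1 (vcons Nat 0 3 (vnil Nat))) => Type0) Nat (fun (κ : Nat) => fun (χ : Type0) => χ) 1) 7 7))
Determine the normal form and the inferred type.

resulting normal form:
  vcons (Eq Nat 7 7) 0 (refl Nat 7) (vnil (Eq Nat 7 7))
the term's type:
  Vec (Eq Nat 7 7) 1
observation: contracting an elimNat iota-redex first, the term normalizes in 8 steps.


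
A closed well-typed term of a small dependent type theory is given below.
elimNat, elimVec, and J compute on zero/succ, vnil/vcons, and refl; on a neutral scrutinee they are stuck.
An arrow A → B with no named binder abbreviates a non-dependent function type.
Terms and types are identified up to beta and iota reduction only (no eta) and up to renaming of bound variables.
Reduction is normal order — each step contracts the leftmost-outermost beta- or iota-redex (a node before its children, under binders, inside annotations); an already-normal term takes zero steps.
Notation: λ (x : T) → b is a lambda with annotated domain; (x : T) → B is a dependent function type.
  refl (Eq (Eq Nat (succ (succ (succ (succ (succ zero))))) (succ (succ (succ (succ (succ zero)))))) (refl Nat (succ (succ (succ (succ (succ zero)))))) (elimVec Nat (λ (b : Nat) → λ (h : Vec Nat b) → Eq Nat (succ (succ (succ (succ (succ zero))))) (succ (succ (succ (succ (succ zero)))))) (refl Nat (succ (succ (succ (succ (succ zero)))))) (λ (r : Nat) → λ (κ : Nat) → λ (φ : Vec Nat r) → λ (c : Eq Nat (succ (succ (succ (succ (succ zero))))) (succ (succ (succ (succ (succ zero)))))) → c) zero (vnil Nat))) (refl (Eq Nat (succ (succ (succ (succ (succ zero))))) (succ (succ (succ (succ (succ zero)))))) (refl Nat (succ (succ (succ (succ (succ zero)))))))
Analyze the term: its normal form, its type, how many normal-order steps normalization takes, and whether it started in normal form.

reduced normal form:
  refl (Eq (Eq Nat (succ (succ (succ (succ (succ zero))))) (succ (succ (succ (succ (succ zero)))))) (refl Nat (succ (succ (succ (succ (succ zero)))))) (refl Nat (succ (succ (succ (succ (succ zero))))))) (refl (Eq Nat (succ (succ (succ (succ (succ zero))))) (succ (succ (succ (succ (succ zero)))))) (refl Nat (succ (succ (succ (succ (succ zero)))))))
inferred type:
  Eq (Eq (Eq Nat (succ (succ (succ (succ (succ zero))))) (succ (succ (succ (succ (succ zero)))))) (refl Nat (succ (succ (succ (succ (succ zero)))))) (refl Nat (succ (succ (succ (succ (succ zero))))))) (refl (Eq Nat (succ (succ (succ (succ (succ zero))))) (succ (succ (succ (succ (succ zero)))))) (refl Nat (succ (succ (succ (succ (succ zero))))))) (refl (Eq Nat (succ (succ (succ (succ (succ zero))))) (succ (succ (succ (succ (succ zero)))))) (refl Nat (succ (succ (succ (succ (succ zero)))))))
reduction steps (normal order): 1
already normal: no
first redex: an elimVec iota-redex


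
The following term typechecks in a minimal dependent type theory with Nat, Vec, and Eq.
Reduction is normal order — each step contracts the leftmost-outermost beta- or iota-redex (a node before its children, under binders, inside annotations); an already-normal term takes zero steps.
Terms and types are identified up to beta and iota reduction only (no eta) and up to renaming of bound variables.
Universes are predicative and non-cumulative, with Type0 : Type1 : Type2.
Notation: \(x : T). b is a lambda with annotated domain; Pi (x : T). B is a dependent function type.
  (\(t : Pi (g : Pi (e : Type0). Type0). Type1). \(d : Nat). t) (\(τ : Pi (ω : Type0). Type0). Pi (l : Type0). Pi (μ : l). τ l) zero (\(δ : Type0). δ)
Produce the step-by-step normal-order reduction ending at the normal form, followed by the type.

reduction (normal order):
  (\(t : Pi (g : Pi (e : Type0). Type0). Type1). \(d : Nat). t) (\(τ : Pi (ω : Type0). Type0). Pi (l : Type0). Pi (μ : l). τ l) zero (\(δ : Type0). δ)
  ~> (\(t : Nat). \(g : Pi (e : Type0). Type0). Pi (d : Type0). Pi (τ : d). g d) zero (\(ω : Type0). ω)
  ~> (\(t : Pi (g : Type0). Type0). Pi (e : Type0). Pi (d : e). t e) (\(τ : Type0). τ)
  ~> Pi (t : Type0). Pi (g : t). (\(e : Type0). e) t
  ~> Pi (t : Type0). Pi (g : t). t
inferred type:
  Type1


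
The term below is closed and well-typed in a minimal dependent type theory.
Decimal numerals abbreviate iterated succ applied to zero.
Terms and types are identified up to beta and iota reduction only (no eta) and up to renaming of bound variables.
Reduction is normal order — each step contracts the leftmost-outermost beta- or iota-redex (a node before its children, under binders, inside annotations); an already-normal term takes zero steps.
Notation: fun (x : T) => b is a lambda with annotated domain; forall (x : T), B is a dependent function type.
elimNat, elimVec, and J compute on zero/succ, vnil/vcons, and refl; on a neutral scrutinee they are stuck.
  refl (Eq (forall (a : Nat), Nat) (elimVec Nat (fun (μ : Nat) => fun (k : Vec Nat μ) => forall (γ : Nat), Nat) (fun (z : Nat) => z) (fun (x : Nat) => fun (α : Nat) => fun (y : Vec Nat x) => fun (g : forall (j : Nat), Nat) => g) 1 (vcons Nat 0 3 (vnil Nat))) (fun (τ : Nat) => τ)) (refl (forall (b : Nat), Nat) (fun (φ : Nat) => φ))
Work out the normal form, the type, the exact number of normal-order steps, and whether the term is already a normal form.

reduced normal form:
  refl (Eq (forall (a : Nat), Nat) (fun (μ : Nat) => μ) (fun (k : Nat) => k)) (refl (forall (γ : Nat), Nat) (fun (z : Nat) => z))
inferred type:
  Eq (Eq (forall (a : Nat), Nat) (fun (μ : Nat) => μ) (fun (k : Nat) => k)) (refl (forall (γ : Nat), Nat) (fun (z : Nat) => z)) (refl (forall (x : Nat), Nat) (fun (α : Nat) => α))
normal-order step count: 6
already normal: no
first contracted redex: an elimVec iota-redex


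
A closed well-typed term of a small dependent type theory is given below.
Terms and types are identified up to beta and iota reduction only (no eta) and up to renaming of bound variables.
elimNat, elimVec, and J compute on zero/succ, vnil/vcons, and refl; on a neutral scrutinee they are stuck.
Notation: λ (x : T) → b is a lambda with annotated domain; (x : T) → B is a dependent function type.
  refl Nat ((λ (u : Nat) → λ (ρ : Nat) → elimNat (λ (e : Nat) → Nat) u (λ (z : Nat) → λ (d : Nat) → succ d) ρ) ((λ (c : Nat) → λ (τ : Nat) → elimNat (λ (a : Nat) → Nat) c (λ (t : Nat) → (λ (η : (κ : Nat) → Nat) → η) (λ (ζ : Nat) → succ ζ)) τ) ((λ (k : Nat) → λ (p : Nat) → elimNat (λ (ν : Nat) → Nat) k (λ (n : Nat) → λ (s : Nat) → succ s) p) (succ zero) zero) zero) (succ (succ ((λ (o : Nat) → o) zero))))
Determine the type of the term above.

the term's type:
  Eq Nat (succ (succ (succ zero))) (succ (succ (succ zero)))
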